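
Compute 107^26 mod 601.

107^1 ≡ 107 (mod 601)
107^2 ≡ 107^2 = 11449 ≡ 30 (mod 601)
107^4 ≡ 30^2 = 900 ≡ 299 (mod 601)
107^8 ≡ 299^2 = 89401 ≡ 453 (mod 601)
107^16 ≡ 453^2 = 205209 ≡ 268 (mod 601)
107^26 = 107^16 * 107^8 * 107^2 ≡ 268 * 453 * 30 (mod 601).
Accumulate the product:
268 * 453 = 121404 ≡ 2
2 * 30 = 60

60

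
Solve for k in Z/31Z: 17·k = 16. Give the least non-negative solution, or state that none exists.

gcd(17, 31) = 1, so a unique solution mod 31 exists.
17⁻¹ ≡ 11 (mod 31).
k ≡ 11·16 ≡ 21 (mod 31).

21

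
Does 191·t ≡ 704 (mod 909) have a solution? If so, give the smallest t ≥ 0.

37

gcd(191, 909) = 1, so a unique solution mod 909 exists.
191⁻¹ ≡ 257 (mod 909).
t ≡ 257·704 ≡ 37 (mod 909).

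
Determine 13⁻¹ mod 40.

Apply the Euclidean algorithm and back-substitute:
40 = 3×13 + 1
13 = 13×1 + 0
gcd(13, 40) = 1, so the inverse exists.
Back-substitute for 1:
1 = 1×40 − 3×13
So 13⁻¹ ≡ −3 ≡ 37 (mod 40).

37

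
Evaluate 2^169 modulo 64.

By square-and-multiply:
169 in binary is 10101001, i.e. 169 = 128 + 32 + 8 + 1.
2^1 ≡ 2 (mod 64)
2^2 ≡ 2^2 = 4 (mod 64)
2^4 ≡ 4^2 = 16 (mod 64)
2^8 ≡ 16^2 = 256 ≡ 0 (mod 64)
2^16 ≡ 0^2 = 0 (mod 64)
2^32 ≡ 0^2 = 0 (mod 64)
2^64 ≡ 0^2 = 0 (mod 64)
2^128 ≡ 0^2 = 0 (mod 64)
2^169 = 2^128 * 2^32 * 2^8 * 2^1 ≡ 0 * 0 * 0 * 2 (mod 64).
Accumulate the product:
0 * 0 = 0
0 * 0 = 0
0 * 2 = 0

0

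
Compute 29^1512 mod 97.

29^1 ≡ 29 (mod 97)
29^2 ≡ 29^2 = 841 ≡ 65 (mod 97)
29^4 ≡ 65^2 = 4225 ≡ 54 (mod 97)
29^8 ≡ 54^2 = 2916 ≡ 6 (mod 97)
29^16 ≡ 6^2 = 36 (mod 97)
29^32 ≡ 36^2 = 1296 ≡ 35 (mod 97)
29^64 ≡ 35^2 = 1225 ≡ 61 (mod 97)
29^128 ≡ 61^2 = 3721 ≡ 35 (mod 97)
29^256 ≡ 35^2 = 1225 ≡ 61 (mod 97)
29^512 ≡ 61^2 = 3721 ≡ 35 (mod 97)
29^1024 ≡ 35^2 = 1225 ≡ 61 (mod 97)
29^1512 = 29^1024 * 29^256 * 29^128 * 29^64 * 29^32 * 29^8 ≡ 61 * 61 * 35 * 61 * 35 * 6 (mod 97).
Accumulate the product:
61 * 61 = 3721 ≡ 35
35 * 35 = 1225 ≡ 61
61 * 61 = 3721 ≡ 35
35 * 35 = 1225 ≡ 61
61 * 6 = 366 ≡ 75

75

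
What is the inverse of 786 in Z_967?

390

Apply the Euclidean algorithm and back-substitute:
967 = 1×786 + 181
786 = 4×181 + 62
181 = 2×62 + 57
62 = 1×57 + 5
57 = 11×5 + 2
5 = 2×2 + 1
2 = 2×1 + 0
gcd(786, 967) = 1, so the inverse exists.
Bézout: 1 = −317×967 + 390×786.
So 786⁻¹ ≡ 390 (mod 967).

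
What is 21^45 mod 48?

21^1 ≡ 21 (mod 48)
21^2 ≡ 21^2 = 441 ≡ 9 (mod 48)
21^4 ≡ 9^2 = 81 ≡ 33 (mod 48)
21^8 ≡ 33^2 = 1089 ≡ 33 (mod 48)
21^16 ≡ 33^2 = 1089 ≡ 33 (mod 48)
21^32 ≡ 33^2 = 1089 ≡ 33 (mod 48)
21^45 = 21^32 × 21^8 × 21^4 × 21^1 ≡ 33 × 33 × 33 × 21 (mod 48).
Accumulate the product:
33 × 33 = 1089 ≡ 33
33 × 33 = 1089 ≡ 33
33 × 21 = 693 ≡ 21

21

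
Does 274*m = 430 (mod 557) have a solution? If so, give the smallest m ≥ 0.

gcd(274, 557) = 1, so a unique solution mod 557 exists.
274⁻¹ ≡ 433 (mod 557).
m ≡ 433*430 ≡ 152 (mod 557).

152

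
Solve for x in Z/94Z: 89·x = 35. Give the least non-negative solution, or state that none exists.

gcd(89, 94) = 1, so a unique solution mod 94 exists.
89⁻¹ ≡ 75 (mod 94).
x ≡ 75·35 ≡ 87 (mod 94).

87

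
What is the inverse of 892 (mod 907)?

907 = 1×892 + 15
892 = 59×15 + 7
15 = 2×7 + 1
7 = 7×1 + 0
gcd(892, 907) = 1, so the inverse exists.
Back-substitute for 1:
1 = 1×15 − 2×7
  = −2×892 + 119×15
  = 119×907 − 121×892
So 892⁻¹ ≡ −121 ≡ 786 (mod 907).

786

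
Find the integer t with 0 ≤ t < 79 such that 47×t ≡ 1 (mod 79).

37

Apply the Euclidean algorithm and back-substitute:
79 = 1*47 + 32
47 = 1*32 + 15
32 = 2*15 + 2
15 = 7*2 + 1
2 = 2*1 + 0
gcd(47, 79) = 1, so the inverse exists.
Bézout: 1 = −22*79 + 37*47.
So 47⁻¹ ≡ 37 (mod 79).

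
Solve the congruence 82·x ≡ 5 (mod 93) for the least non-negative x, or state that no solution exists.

8

gcd(82, 93) = 1, so a unique solution mod 93 exists.
82⁻¹ ≡ 76 (mod 93).
x ≡ 76·5 ≡ 8 (mod 93).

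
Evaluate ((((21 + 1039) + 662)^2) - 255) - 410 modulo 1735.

21 + 1039 = 1060
1060 + 662 = 1722
(1722)^2 ≡ 169 (mod 1735)
169 - 255 = -86 ≡ 1649 (mod 1735)
1649 - 410 = 1239

1239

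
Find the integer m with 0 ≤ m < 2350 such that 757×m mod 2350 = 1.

2350 = 3×757 + 79
757 = 9×79 + 46
79 = 1×46 + 33
46 = 1×33 + 13
33 = 2×13 + 7
13 = 1×7 + 6
7 = 1×6 + 1
6 = 6×1 + 0
gcd(757, 2350) = 1, so the inverse exists.
Bézout: 1 = 115×2350 − 357×757.
So 757⁻¹ ≡ −357 ≡ 1993 (mod 2350).

1993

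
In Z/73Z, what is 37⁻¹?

73 = 1·37 + 36
37 = 1·36 + 1
36 = 36·1 + 0
gcd(37, 73) = 1, so the inverse exists.
Back-substitute for 1:
1 = 1·37 − 1·36
  = −1·73 + 2·37
So 37⁻¹ ≡ 2 (mod 73).

2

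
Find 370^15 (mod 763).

15 in binary is 1111, i.e. 15 = 8 + 4 + 2 + 1.
370^1 ≡ 370 (mod 763)
370^2 ≡ 370^2 = 136900 ≡ 323 (mod 763)
370^4 ≡ 323^2 = 104329 ≡ 561 (mod 763)
370^8 ≡ 561^2 = 314721 ≡ 365 (mod 763)
370^15 = 370^8 * 370^4 * 370^2 * 370^1 ≡ 365 * 561 * 323 * 370 (mod 763).
Accumulate the product:
365 * 561 = 204765 ≡ 281
281 * 323 = 90763 ≡ 729
729 * 370 = 269730 ≡ 391

391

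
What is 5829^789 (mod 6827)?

987

By square-and-multiply:
789 in binary is 1100010101, i.e. 789 = 512 + 256 + 16 + 4 + 1.
5829^1 ≡ 5829 (mod 6827)
5829^2 ≡ 5829^2 = 33977241 ≡ 6089 (mod 6827)
5829^4 ≡ 6089^2 = 37075921 ≡ 5311 (mod 6827)
5829^8 ≡ 5311^2 = 28206721 ≡ 4384 (mod 6827)
5829^16 ≡ 4384^2 = 19219456 ≡ 1451 (mod 6827)
5829^32 ≡ 1451^2 = 2105401 ≡ 2685 (mod 6827)
5829^64 ≡ 2685^2 = 7209225 ≡ 6740 (mod 6827)
5829^128 ≡ 6740^2 = 45427600 ≡ 742 (mod 6827)
5829^256 ≡ 742^2 = 550564 ≡ 4404 (mod 6827)
5829^512 ≡ 4404^2 = 19395216 ≡ 6536 (mod 6827)
5829^789 = 5829^512 × 5829^256 × 5829^16 × 5829^4 × 5829^1 ≡ 6536 × 4404 × 1451 × 5311 × 5829 (mod 6827).
Accumulate the product:
6536 × 4404 = 28784544 ≡ 1912
1912 × 1451 = 2774312 ≡ 2550
2550 × 5311 = 13543050 ≡ 5109
5109 × 5829 = 29780361 ≡ 987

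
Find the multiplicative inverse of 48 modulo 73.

35

Run the extended Euclidean algorithm:
73 = 1·48 + 25
48 = 1·25 + 23
25 = 1·23 + 2
23 = 11·2 + 1
2 = 2·1 + 0
gcd(48, 73) = 1, so the inverse exists.
Back-substitute for 1:
1 = 1·23 − 11·2
  = −11·25 + 12·23
  = 12·48 − 23·25
  = −23·73 + 35·48
So 48⁻¹ ≡ 35 (mod 73).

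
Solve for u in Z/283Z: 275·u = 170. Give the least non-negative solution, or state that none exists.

191

gcd(275, 283) = 1, so a unique solution mod 283 exists.
275⁻¹ ≡ 106 (mod 283).
u ≡ 106·170 ≡ 191 (mod 283).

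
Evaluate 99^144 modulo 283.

99^1 ≡ 99 (mod 283)
99^2 ≡ 99^2 = 9801 ≡ 179 (mod 283)
99^4 ≡ 179^2 = 32041 ≡ 62 (mod 283)
99^8 ≡ 62^2 = 3844 ≡ 165 (mod 283)
99^16 ≡ 165^2 = 27225 ≡ 57 (mod 283)
99^32 ≡ 57^2 = 3249 ≡ 136 (mod 283)
99^64 ≡ 136^2 = 18496 ≡ 101 (mod 283)
99^128 ≡ 101^2 = 10201 ≡ 13 (mod 283)
99^144 = 99^128 × 99^16 ≡ 13 × 57 (mod 283).
13 × 57 = 741 ≡ 175 (mod 283).

175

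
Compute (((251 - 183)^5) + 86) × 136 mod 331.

251 - 183 = 68
(68)^5 ≡ 180 (mod 331)
180 + 86 = 266
266 × 136 = 36176 ≡ 97 (mod 331)

97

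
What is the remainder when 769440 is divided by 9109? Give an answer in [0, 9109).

769440 = 84×9109 + 4284, so 769440 ≡ 4284 (mod 9109).

4284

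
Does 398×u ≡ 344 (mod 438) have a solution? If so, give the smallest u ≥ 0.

gcd(398, 438) = 2, and 2 | 344, so solutions exist.
Divide through by 2: 199×u = 172 (mod 219).
199⁻¹ ≡ 208 (mod 219).
u ≡ 208×172 ≡ 79 (mod 219).
The smallest non-negative solution is u = 79.

79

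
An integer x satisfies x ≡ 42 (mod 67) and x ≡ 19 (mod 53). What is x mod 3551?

2722

67⁻¹ mod 53: 67·19 ≡ 1 (mod 53), so 67⁻¹ ≡ 19.
x = 42 + 67·((19 − 42)·19 mod 53) = 42 + 67·40 = 2722.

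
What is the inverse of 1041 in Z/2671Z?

2476

2671 = 2*1041 + 589
1041 = 1*589 + 452
589 = 1*452 + 137
452 = 3*137 + 41
137 = 3*41 + 14
41 = 2*14 + 13
14 = 1*13 + 1
13 = 13*1 + 0
gcd(1041, 2671) = 1, so the inverse exists.
Back-substitute for 1:
1 = 1*14 − 1*13
  = −1*41 + 3*14
  = 3*137 − 10*41
  = −10*452 + 33*137
  = 33*589 − 43*452
  = −43*1041 + 76*589
  = 76*2671 − 195*1041
So 1041⁻¹ ≡ −195 ≡ 2476 (mod 2671).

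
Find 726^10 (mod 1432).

By square-and-multiply:
726^1 ≡ 726 (mod 1432)
726^2 ≡ 726^2 = 527076 ≡ 100 (mod 1432)
726^4 ≡ 100^2 = 10000 ≡ 1408 (mod 1432)
726^8 ≡ 1408^2 = 1982464 ≡ 576 (mod 1432)
726^10 = 726^8 * 726^2 ≡ 576 * 100 (mod 1432).
576 * 100 = 57600 ≡ 320 (mod 1432).

320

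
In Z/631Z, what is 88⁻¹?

Run the extended Euclidean algorithm:
631 = 7*88 + 15
88 = 5*15 + 13
15 = 1*13 + 2
13 = 6*2 + 1
2 = 2*1 + 0
gcd(88, 631) = 1, so the inverse exists.
Back-substitute for 1:
1 = 1*13 − 6*2
  = −6*15 + 7*13
  = 7*88 − 41*15
  = −41*631 + 294*88
So 88⁻¹ ≡ 294 (mod 631).

294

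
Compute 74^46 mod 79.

Using repeated squaring:
74^1 ≡ 74 (mod 79)
74^2 ≡ 74^2 = 5476 ≡ 25 (mod 79)
74^4 ≡ 25^2 = 625 ≡ 72 (mod 79)
74^8 ≡ 72^2 = 5184 ≡ 49 (mod 79)
74^16 ≡ 49^2 = 2401 ≡ 31 (mod 79)
74^32 ≡ 31^2 = 961 ≡ 13 (mod 79)
74^46 = 74^32 * 74^8 * 74^4 * 74^2 ≡ 13 * 49 * 72 * 25 (mod 79).
Accumulate the product:
13 * 49 = 637 ≡ 5
5 * 72 = 360 ≡ 44
44 * 25 = 1100 ≡ 73

73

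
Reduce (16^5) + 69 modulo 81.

(16)^5 ≡ 31 (mod 81)
31 + 69 = 100 ≡ 19 (mod 81)

19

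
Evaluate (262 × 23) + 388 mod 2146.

2122

262 × 23 = 6026 ≡ 1734 (mod 2146)
1734 + 388 = 2122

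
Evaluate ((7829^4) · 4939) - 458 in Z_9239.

(7829)^4 ≡ 3223 (mod 9239)
3223 · 4939 = 15918397 ≡ 8839 (mod 9239)
8839 - 458 = 8381

8381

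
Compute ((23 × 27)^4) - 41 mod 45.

23 × 27 = 621 ≡ 36 (mod 45)
(36)^4 ≡ 36 (mod 45)
36 - 41 = -5 ≡ 40 (mod 45)

40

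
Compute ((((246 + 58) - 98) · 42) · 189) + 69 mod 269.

246 + 58 = 304 ≡ 35 (mod 269)
35 - 98 = -63 ≡ 206 (mod 269)
206 · 42 = 8652 ≡ 44 (mod 269)
44 · 189 = 8316 ≡ 246 (mod 269)
246 + 69 = 315 ≡ 46 (mod 269)

46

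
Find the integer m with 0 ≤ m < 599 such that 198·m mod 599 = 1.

599 = 3*198 + 5
198 = 39*5 + 3
5 = 1*3 + 2
3 = 1*2 + 1
2 = 2*1 + 0
gcd(198, 599) = 1, so the inverse exists.
Bézout: 1 = −79*599 + 239*198.
So 198⁻¹ ≡ 239 (mod 599).

239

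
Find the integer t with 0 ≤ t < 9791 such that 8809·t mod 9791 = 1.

Apply the Euclidean algorithm and back-substitute:
9791 = 1·8809 + 982
8809 = 8·982 + 953
982 = 1·953 + 29
953 = 32·29 + 25
29 = 1·25 + 4
25 = 6·4 + 1
4 = 4·1 + 0
gcd(8809, 9791) = 1, so the inverse exists.
Bézout: 1 = −2126·9791 + 2363·8809.
So 8809⁻¹ ≡ 2363 (mod 9791).

2363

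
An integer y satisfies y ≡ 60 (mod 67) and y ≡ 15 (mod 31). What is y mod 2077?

67⁻¹ mod 31: 67×25 ≡ 1 (mod 31), so 67⁻¹ ≡ 25.
y = 60 + 67×((15 − 60)×25 mod 31) = 60 + 67×22 = 1534.

1534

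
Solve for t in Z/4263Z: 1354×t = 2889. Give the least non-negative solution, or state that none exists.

4029

gcd(1354, 4263) = 1, so a unique solution mod 4263 exists.
1354⁻¹ ≡ 1930 (mod 4263).
t ≡ 1930×2889 ≡ 4029 (mod 4263).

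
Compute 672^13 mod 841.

672^1 ≡ 672 (mod 841)
672^2 ≡ 672^2 = 451584 ≡ 808 (mod 841)
672^4 ≡ 808^2 = 652864 ≡ 248 (mod 841)
672^8 ≡ 248^2 = 61504 ≡ 111 (mod 841)
672^13 = 672^8 * 672^4 * 672^1 ≡ 111 * 248 * 672 (mod 841).
Accumulate the product:
111 * 248 = 27528 ≡ 616
616 * 672 = 413952 ≡ 180

180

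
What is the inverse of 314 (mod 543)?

543 = 1·314 + 229
314 = 1·229 + 85
229 = 2·85 + 59
85 = 1·59 + 26
59 = 2·26 + 7
26 = 3·7 + 5
7 = 1·5 + 2
5 = 2·2 + 1
2 = 2·1 + 0
gcd(314, 543) = 1, so the inverse exists.
Back-substitute for 1:
1 = 1·5 − 2·2
  = −2·7 + 3·5
  = 3·26 − 11·7
  = −11·59 + 25·26
  = 25·85 − 36·59
  = −36·229 + 97·85
  = 97·314 − 133·229
  = −133·543 + 230·314
So 314⁻¹ ≡ 230 (mod 543).

230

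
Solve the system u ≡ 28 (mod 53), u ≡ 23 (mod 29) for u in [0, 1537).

81

53⁻¹ mod 29: 53·23 ≡ 1 (mod 29), so 53⁻¹ ≡ 23.
u = 28 + 53·((23 − 28)·23 mod 29) = 28 + 53·1 = 81.
Check: 81 mod 53 = 28, 81 mod 29 = 23. ✓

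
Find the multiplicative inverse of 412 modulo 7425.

3298

7425 = 18·412 + 9
412 = 45·9 + 7
9 = 1·7 + 2
7 = 3·2 + 1
2 = 2·1 + 0
gcd(412, 7425) = 1, so the inverse exists.
Back-substitute for 1:
1 = 1·7 − 3·2
  = −3·9 + 4·7
  = 4·412 − 183·9
  = −183·7425 + 3298·412
So 412⁻¹ ≡ 3298 (mod 7425).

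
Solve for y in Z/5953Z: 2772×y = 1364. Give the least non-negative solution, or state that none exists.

5859

gcd(2772, 5953) = 1, so a unique solution mod 5953 exists.
2772⁻¹ ≡ 5822 (mod 5953).
y ≡ 5822×1364 ≡ 5859 (mod 5953).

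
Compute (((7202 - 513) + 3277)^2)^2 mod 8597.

7202 - 513 = 6689
6689 + 3277 = 9966 ≡ 1369 (mod 8597)
(1369)^2 ≡ 15 (mod 8597)
(15)^2 ≡ 225 (mod 8597)

225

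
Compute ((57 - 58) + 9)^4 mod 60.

57 - 58 = -1 ≡ 59 (mod 60)
59 + 9 = 68 ≡ 8 (mod 60)
(8)^4 ≡ 16 (mod 60)

16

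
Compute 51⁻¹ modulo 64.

64 = 1*51 + 13
51 = 3*13 + 12
13 = 1*12 + 1
12 = 12*1 + 0
gcd(51, 64) = 1, so the inverse exists.
Back-substitute for 1:
1 = 1*13 − 1*12
  = −1*51 + 4*13
  = 4*64 − 5*51
So 51⁻¹ ≡ −5 ≡ 59 (mod 64).

59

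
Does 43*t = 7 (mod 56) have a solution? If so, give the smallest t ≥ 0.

gcd(43, 56) = 1, so a unique solution mod 56 exists.
43⁻¹ ≡ 43 (mod 56).
t ≡ 43*7 ≡ 21 (mod 56).

21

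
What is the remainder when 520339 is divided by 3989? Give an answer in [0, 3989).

520339 = 130×3989 + 1769, so 520339 ≡ 1769 (mod 3989).

1769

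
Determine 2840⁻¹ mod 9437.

By the extended Euclidean algorithm:
9437 = 3×2840 + 917
2840 = 3×917 + 89
917 = 10×89 + 27
89 = 3×27 + 8
27 = 3×8 + 3
8 = 2×3 + 2
3 = 1×2 + 1
2 = 2×1 + 0
gcd(2840, 9437) = 1, so the inverse exists.
Bézout: 1 = 1053×9437 − 3499×2840.
So 2840⁻¹ ≡ −3499 ≡ 5938 (mod 9437).

5938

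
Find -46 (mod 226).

-46 = -1*226 + 180, so -46 ≡ 180 (mod 226).

180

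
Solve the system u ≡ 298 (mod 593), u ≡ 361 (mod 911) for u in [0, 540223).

362028

593⁻¹ mod 911: 593×805 ≡ 1 (mod 911), so 593⁻¹ ≡ 805.
u = 298 + 593×((361 − 298)×805 mod 911) = 298 + 593×610 = 362028.
Check: 362028 mod 593 = 298, 362028 mod 911 = 361. ✓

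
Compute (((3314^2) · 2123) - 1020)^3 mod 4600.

272

(3314)^2 ≡ 2396 (mod 4600)
2396 · 2123 = 5086708 ≡ 3708 (mod 4600)
3708 - 1020 = 2688
(2688)^3 ≡ 272 (mod 4600)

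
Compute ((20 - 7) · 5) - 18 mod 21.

5

20 - 7 = 13
13 · 5 = 65 ≡ 2 (mod 21)
2 - 18 = -16 ≡ 5 (mod 21)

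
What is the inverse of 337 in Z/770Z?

393

By the extended Euclidean algorithm:
770 = 2·337 + 96
337 = 3·96 + 49
96 = 1·49 + 47
49 = 1·47 + 2
47 = 23·2 + 1
2 = 2·1 + 0
gcd(337, 770) = 1, so the inverse exists.
Back-substitute for 1:
1 = 1·47 − 23·2
  = −23·49 + 24·47
  = 24·96 − 47·49
  = −47·337 + 165·96
  = 165·770 − 377·337
So 337⁻¹ ≡ −377 ≡ 393 (mod 770).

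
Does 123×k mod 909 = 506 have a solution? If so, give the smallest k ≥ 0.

no solution

gcd(123, 909) = 3, and 3 does not divide 506.
So the congruence has no solution.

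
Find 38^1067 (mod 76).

Using repeated squaring:
38^1 ≡ 38 (mod 76)
38^2 ≡ 38^2 = 1444 ≡ 0 (mod 76)
38^4 ≡ 0^2 = 0 (mod 76)
38^8 ≡ 0^2 = 0 (mod 76)
38^16 ≡ 0^2 = 0 (mod 76)
38^32 ≡ 0^2 = 0 (mod 76)
38^64 ≡ 0^2 = 0 (mod 76)
38^128 ≡ 0^2 = 0 (mod 76)
38^256 ≡ 0^2 = 0 (mod 76)
38^512 ≡ 0^2 = 0 (mod 76)
38^1024 ≡ 0^2 = 0 (mod 76)
38^1067 = 38^1024 × 38^32 × 38^8 × 38^2 × 38^1 ≡ 0 × 0 × 0 × 0 × 38 (mod 76).
Accumulate the product:
0 × 0 = 0
0 × 0 = 0
0 × 0 = 0
0 × 38 = 0

0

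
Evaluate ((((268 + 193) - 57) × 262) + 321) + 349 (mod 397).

122

268 + 193 = 461 ≡ 64 (mod 397)
64 - 57 = 7
7 × 262 = 1834 ≡ 246 (mod 397)
246 + 321 = 567 ≡ 170 (mod 397)
170 + 349 = 519 ≡ 122 (mod 397)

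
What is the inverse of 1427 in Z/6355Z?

1768

6355 = 4·1427 + 647
1427 = 2·647 + 133
647 = 4·133 + 115
133 = 1·115 + 18
115 = 6·18 + 7
18 = 2·7 + 4
7 = 1·4 + 3
4 = 1·3 + 1
3 = 3·1 + 0
gcd(1427, 6355) = 1, so the inverse exists.
Bézout: 1 = −397·6355 + 1768·1427.
So 1427⁻¹ ≡ 1768 (mod 6355).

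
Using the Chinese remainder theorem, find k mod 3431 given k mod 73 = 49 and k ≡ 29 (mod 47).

2896

73⁻¹ mod 47: 73×38 ≡ 1 (mod 47), so 73⁻¹ ≡ 38.
k = 49 + 73×((29 − 49)×38 mod 47) = 49 + 73×39 = 2896.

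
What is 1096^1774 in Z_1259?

1774 in binary is 11011101110, i.e. 1774 = 1024 + 512 + 128 + 64 + 32 + 8 + 4 + 2.
1096^1 ≡ 1096 (mod 1259)
1096^2 ≡ 1096^2 = 1201216 ≡ 130 (mod 1259)
1096^4 ≡ 130^2 = 16900 ≡ 533 (mod 1259)
1096^8 ≡ 533^2 = 284089 ≡ 814 (mod 1259)
1096^16 ≡ 814^2 = 662596 ≡ 362 (mod 1259)
1096^32 ≡ 362^2 = 131044 ≡ 108 (mod 1259)
1096^64 ≡ 108^2 = 11664 ≡ 333 (mod 1259)
1096^128 ≡ 333^2 = 110889 ≡ 97 (mod 1259)
1096^256 ≡ 97^2 = 9409 ≡ 596 (mod 1259)
1096^512 ≡ 596^2 = 355216 ≡ 178 (mod 1259)
1096^1024 ≡ 178^2 = 31684 ≡ 209 (mod 1259)
1096^1774 = 1096^1024 * 1096^512 * 1096^128 * 1096^64 * 1096^32 * 1096^8 * 1096^4 * 1096^2 ≡ 209 * 178 * 97 * 333 * 108 * 814 * 533 * 130 (mod 1259).
Accumulate the product:
209 * 178 = 37202 ≡ 691
691 * 97 = 67027 ≡ 300
300 * 333 = 99900 ≡ 439
439 * 108 = 47412 ≡ 829
829 * 814 = 674806 ≡ 1241
1241 * 533 = 661453 ≡ 478
478 * 130 = 62140 ≡ 449

449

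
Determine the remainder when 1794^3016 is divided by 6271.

By square-and-multiply:
1794^1 ≡ 1794 (mod 6271)
1794^2 ≡ 1794^2 = 3218436 ≡ 1413 (mod 6271)
1794^4 ≡ 1413^2 = 1996569 ≡ 2391 (mod 6271)
1794^8 ≡ 2391^2 = 5716881 ≡ 4000 (mod 6271)
1794^16 ≡ 4000^2 = 16000000 ≡ 2679 (mod 6271)
1794^32 ≡ 2679^2 = 7177041 ≡ 3017 (mod 6271)
1794^64 ≡ 3017^2 = 9102289 ≡ 3068 (mod 6271)
1794^128 ≡ 3068^2 = 9412624 ≡ 6124 (mod 6271)
1794^256 ≡ 6124^2 = 37503376 ≡ 2796 (mod 6271)
1794^512 ≡ 2796^2 = 7817616 ≡ 3950 (mod 6271)
1794^1024 ≡ 3950^2 = 15602500 ≡ 252 (mod 6271)
1794^2048 ≡ 252^2 = 63504 ≡ 794 (mod 6271)
1794^3016 = 1794^2048 · 1794^512 · 1794^256 · 1794^128 · 1794^64 · 1794^8 ≡ 794 · 3950 · 2796 · 6124 · 3068 · 4000 (mod 6271).
Accumulate the product:
794 · 3950 = 3136300 ≡ 800
800 · 2796 = 2236800 ≡ 4324
4324 · 6124 = 26480176 ≡ 4014
4014 · 3068 = 12314952 ≡ 4979
4979 · 4000 = 19916000 ≡ 5575

5575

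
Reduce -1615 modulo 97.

-1615 = -17×97 + 34, so -1615 ≡ 34 (mod 97).

34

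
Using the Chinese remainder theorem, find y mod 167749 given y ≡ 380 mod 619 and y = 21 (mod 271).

71565

619⁻¹ mod 271: 619*88 ≡ 1 (mod 271), so 619⁻¹ ≡ 88.
y = 380 + 619*((21 − 380)*88 mod 271) = 380 + 619*115 = 71565.
Check: 71565 mod 619 = 380, 71565 mod 271 = 21. ✓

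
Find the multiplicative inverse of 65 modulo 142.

59

142 = 2·65 + 12
65 = 5·12 + 5
12 = 2·5 + 2
5 = 2·2 + 1
2 = 2·1 + 0
gcd(65, 142) = 1, so the inverse exists.
Back-substitute for 1:
1 = 1·5 − 2·2
  = −2·12 + 5·5
  = 5·65 − 27·12
  = −27·142 + 59·65
So 65⁻¹ ≡ 59 (mod 142).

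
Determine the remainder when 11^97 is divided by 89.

Using repeated squaring:
11^1 ≡ 11 (mod 89)
11^2 ≡ 11^2 = 121 ≡ 32 (mod 89)
11^4 ≡ 32^2 = 1024 ≡ 45 (mod 89)
11^8 ≡ 45^2 = 2025 ≡ 67 (mod 89)
11^16 ≡ 67^2 = 4489 ≡ 39 (mod 89)
11^32 ≡ 39^2 = 1521 ≡ 8 (mod 89)
11^64 ≡ 8^2 = 64 (mod 89)
11^97 = 11^64 × 11^32 × 11^1 ≡ 64 × 8 × 11 (mod 89).
Accumulate the product:
64 × 8 = 512 ≡ 67
67 × 11 = 737 ≡ 25

25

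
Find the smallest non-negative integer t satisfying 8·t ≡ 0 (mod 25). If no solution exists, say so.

0

gcd(8, 25) = 1, so a unique solution mod 25 exists.
8⁻¹ ≡ 22 (mod 25).
t ≡ 22·0 ≡ 0 (mod 25).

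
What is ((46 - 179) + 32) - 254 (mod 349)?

46 - 179 = -133 ≡ 216 (mod 349)
216 + 32 = 248
248 - 254 = -6 ≡ 343 (mod 349)

343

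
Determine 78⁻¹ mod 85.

Run the extended Euclidean algorithm:
85 = 1·78 + 7
78 = 11·7 + 1
7 = 7·1 + 0
gcd(78, 85) = 1, so the inverse exists.
Back-substitute for 1:
1 = 1·78 − 11·7
  = −11·85 + 12·78
So 78⁻¹ ≡ 12 (mod 85).

12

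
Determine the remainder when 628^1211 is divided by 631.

Compute successive squares:
1211 in binary is 10010111011, i.e. 1211 = 1024 + 128 + 32 + 16 + 8 + 2 + 1.
628^1 ≡ 628 (mod 631)
628^2 ≡ 628^2 = 394384 ≡ 9 (mod 631)
628^4 ≡ 9^2 = 81 (mod 631)
628^8 ≡ 81^2 = 6561 ≡ 251 (mod 631)
628^16 ≡ 251^2 = 63001 ≡ 532 (mod 631)
628^32 ≡ 532^2 = 283024 ≡ 336 (mod 631)
628^64 ≡ 336^2 = 112896 ≡ 578 (mod 631)
628^128 ≡ 578^2 = 334084 ≡ 285 (mod 631)
628^256 ≡ 285^2 = 81225 ≡ 457 (mod 631)
628^512 ≡ 457^2 = 208849 ≡ 619 (mod 631)
628^1024 ≡ 619^2 = 383161 ≡ 144 (mod 631)
628^1211 = 628^1024 · 628^128 · 628^32 · 628^16 · 628^8 · 628^2 · 628^1 ≡ 144 · 285 · 336 · 532 · 251 · 9 · 628 (mod 631).
Accumulate the product:
144 · 285 = 41040 ≡ 25
25 · 336 = 8400 ≡ 197
197 · 532 = 104804 ≡ 58
58 · 251 = 14558 ≡ 45
45 · 9 = 405
405 · 628 = 254340 ≡ 47

47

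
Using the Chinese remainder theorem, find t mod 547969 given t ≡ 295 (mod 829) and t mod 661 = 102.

41745

829⁻¹ mod 661: 829·421 ≡ 1 (mod 661), so 829⁻¹ ≡ 421.
t = 295 + 829·((102 − 295)·421 mod 661) = 295 + 829·50 = 41745.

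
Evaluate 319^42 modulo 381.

42 in binary is 101010, i.e. 42 = 32 + 8 + 2.
319^1 ≡ 319 (mod 381)
319^2 ≡ 319^2 = 101761 ≡ 34 (mod 381)
319^4 ≡ 34^2 = 1156 ≡ 13 (mod 381)
319^8 ≡ 13^2 = 169 (mod 381)
319^16 ≡ 169^2 = 28561 ≡ 367 (mod 381)
319^32 ≡ 367^2 = 134689 ≡ 196 (mod 381)
319^42 = 319^32 · 319^8 · 319^2 ≡ 196 · 169 · 34 (mod 381).
Accumulate the product:
196 · 169 = 33124 ≡ 358
358 · 34 = 12172 ≡ 361

361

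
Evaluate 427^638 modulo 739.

313

Using repeated squaring:
638 in binary is 1001111110, i.e. 638 = 512 + 64 + 32 + 16 + 8 + 4 + 2.
427^1 ≡ 427 (mod 739)
427^2 ≡ 427^2 = 182329 ≡ 535 (mod 739)
427^4 ≡ 535^2 = 286225 ≡ 232 (mod 739)
427^8 ≡ 232^2 = 53824 ≡ 616 (mod 739)
427^16 ≡ 616^2 = 379456 ≡ 349 (mod 739)
427^32 ≡ 349^2 = 121801 ≡ 605 (mod 739)
427^64 ≡ 605^2 = 366025 ≡ 220 (mod 739)
427^128 ≡ 220^2 = 48400 ≡ 365 (mod 739)
427^256 ≡ 365^2 = 133225 ≡ 205 (mod 739)
427^512 ≡ 205^2 = 42025 ≡ 641 (mod 739)
427^638 = 427^512 × 427^64 × 427^32 × 427^16 × 427^8 × 427^4 × 427^2 ≡ 641 × 220 × 605 × 349 × 616 × 232 × 535 (mod 739).
Accumulate the product:
641 × 220 = 141020 ≡ 610
610 × 605 = 369050 ≡ 289
289 × 349 = 100861 ≡ 357
357 × 616 = 219912 ≡ 429
429 × 232 = 99528 ≡ 502
502 × 535 = 268570 ≡ 313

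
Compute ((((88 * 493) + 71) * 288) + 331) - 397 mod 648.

150

88 * 493 = 43384 ≡ 616 (mod 648)
616 + 71 = 687 ≡ 39 (mod 648)
39 * 288 = 11232 ≡ 216 (mod 648)
216 + 331 = 547
547 - 397 = 150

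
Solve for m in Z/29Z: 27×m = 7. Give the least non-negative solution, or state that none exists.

gcd(27, 29) = 1, so a unique solution mod 29 exists.
27⁻¹ ≡ 14 (mod 29).
m ≡ 14×7 ≡ 11 (mod 29).

11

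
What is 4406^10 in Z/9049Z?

390

10 in binary is 1010, i.e. 10 = 8 + 2.
4406^1 ≡ 4406 (mod 9049)
4406^2 ≡ 4406^2 = 19412836 ≡ 2731 (mod 9049)
4406^4 ≡ 2731^2 = 7458361 ≡ 1985 (mod 9049)
4406^8 ≡ 1985^2 = 3940225 ≡ 3910 (mod 9049)
4406^10 = 4406^8 × 4406^2 ≡ 3910 × 2731 (mod 9049).
3910 × 2731 = 10678210 ≡ 390 (mod 9049).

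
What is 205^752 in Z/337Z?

Using repeated squaring:
205^1 ≡ 205 (mod 337)
205^2 ≡ 205^2 = 42025 ≡ 237 (mod 337)
205^4 ≡ 237^2 = 56169 ≡ 227 (mod 337)
205^8 ≡ 227^2 = 51529 ≡ 305 (mod 337)
205^16 ≡ 305^2 = 93025 ≡ 13 (mod 337)
205^32 ≡ 13^2 = 169 (mod 337)
205^64 ≡ 169^2 = 28561 ≡ 253 (mod 337)
205^128 ≡ 253^2 = 64009 ≡ 316 (mod 337)
205^256 ≡ 316^2 = 99856 ≡ 104 (mod 337)
205^512 ≡ 104^2 = 10816 ≡ 32 (mod 337)
205^752 = 205^512 * 205^128 * 205^64 * 205^32 * 205^16 ≡ 32 * 316 * 253 * 169 * 13 (mod 337).
Accumulate the product:
32 * 316 = 10112 ≡ 2
2 * 253 = 506 ≡ 169
169 * 169 = 28561 ≡ 253
253 * 13 = 3289 ≡ 256

256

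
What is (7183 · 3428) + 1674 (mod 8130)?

7358

7183 · 3428 = 24623324 ≡ 5684 (mod 8130)
5684 + 1674 = 7358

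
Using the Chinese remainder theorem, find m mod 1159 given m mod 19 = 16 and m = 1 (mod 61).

1099

19⁻¹ mod 61: 19×45 ≡ 1 (mod 61), so 19⁻¹ ≡ 45.
m = 16 + 19×((1 − 16)×45 mod 61) = 16 + 19×57 = 1099.
Check: 1099 mod 19 = 16, 1099 mod 61 = 1. ✓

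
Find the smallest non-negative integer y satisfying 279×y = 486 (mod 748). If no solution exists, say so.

50

gcd(279, 748) = 1, so a unique solution mod 748 exists.
279⁻¹ ≡ 311 (mod 748).
y ≡ 311×486 ≡ 50 (mod 748).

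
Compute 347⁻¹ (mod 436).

387

By the extended Euclidean algorithm:
436 = 1×347 + 89
347 = 3×89 + 80
89 = 1×80 + 9
80 = 8×9 + 8
9 = 1×8 + 1
8 = 8×1 + 0
gcd(347, 436) = 1, so the inverse exists.
Back-substitute for 1:
1 = 1×9 − 1×8
  = −1×80 + 9×9
  = 9×89 − 10×80
  = −10×347 + 39×89
  = 39×436 − 49×347
So 347⁻¹ ≡ −49 ≡ 387 (mod 436).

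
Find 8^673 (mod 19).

673 in binary is 1010100001, i.e. 673 = 512 + 128 + 32 + 1.
8^1 ≡ 8 (mod 19)
8^2 ≡ 8^2 = 64 ≡ 7 (mod 19)
8^4 ≡ 7^2 = 49 ≡ 11 (mod 19)
8^8 ≡ 11^2 = 121 ≡ 7 (mod 19)
8^16 ≡ 7^2 = 49 ≡ 11 (mod 19)
8^32 ≡ 11^2 = 121 ≡ 7 (mod 19)
8^64 ≡ 7^2 = 49 ≡ 11 (mod 19)
8^128 ≡ 11^2 = 121 ≡ 7 (mod 19)
8^256 ≡ 7^2 = 49 ≡ 11 (mod 19)
8^512 ≡ 11^2 = 121 ≡ 7 (mod 19)
8^673 = 8^512 * 8^128 * 8^32 * 8^1 ≡ 7 * 7 * 7 * 8 (mod 19).
Accumulate the product:
7 * 7 = 49 ≡ 11
11 * 7 = 77 ≡ 1
1 * 8 = 8

8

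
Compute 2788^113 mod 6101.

113 in binary is 1110001, i.e. 113 = 64 + 32 + 16 + 1.
2788^1 ≡ 2788 (mod 6101)
2788^2 ≡ 2788^2 = 7772944 ≡ 270 (mod 6101)
2788^4 ≡ 270^2 = 72900 ≡ 5789 (mod 6101)
2788^8 ≡ 5789^2 = 33512521 ≡ 5829 (mod 6101)
2788^16 ≡ 5829^2 = 33977241 ≡ 772 (mod 6101)
2788^32 ≡ 772^2 = 595984 ≡ 4187 (mod 6101)
2788^64 ≡ 4187^2 = 17530969 ≡ 2796 (mod 6101)
2788^113 = 2788^64 * 2788^32 * 2788^16 * 2788^1 ≡ 2796 * 4187 * 772 * 2788 (mod 6101).
Accumulate the product:
2796 * 4187 = 11706852 ≡ 5134
5134 * 772 = 3963448 ≡ 3899
3899 * 2788 = 10870412 ≡ 4531

4531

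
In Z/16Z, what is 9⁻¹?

16 = 1*9 + 7
9 = 1*7 + 2
7 = 3*2 + 1
2 = 2*1 + 0
gcd(9, 16) = 1, so the inverse exists.
Back-substitute for 1:
1 = 1*7 − 3*2
  = −3*9 + 4*7
  = 4*16 − 7*9
So 9⁻¹ ≡ −7 ≡ 9 (mod 16).

9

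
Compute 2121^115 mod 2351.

1269

Compute successive squares:
115 in binary is 1110011, i.e. 115 = 64 + 32 + 16 + 2 + 1.
2121^1 ≡ 2121 (mod 2351)
2121^2 ≡ 2121^2 = 4498641 ≡ 1178 (mod 2351)
2121^4 ≡ 1178^2 = 1387684 ≡ 594 (mod 2351)
2121^8 ≡ 594^2 = 352836 ≡ 186 (mod 2351)
2121^16 ≡ 186^2 = 34596 ≡ 1682 (mod 2351)
2121^32 ≡ 1682^2 = 2829124 ≡ 871 (mod 2351)
2121^64 ≡ 871^2 = 758641 ≡ 1619 (mod 2351)
2121^115 = 2121^64 × 2121^32 × 2121^16 × 2121^2 × 2121^1 ≡ 1619 × 871 × 1682 × 1178 × 2121 (mod 2351).
Accumulate the product:
1619 × 871 = 1410149 ≡ 1900
1900 × 1682 = 3195800 ≡ 791
791 × 1178 = 931798 ≡ 802
802 × 2121 = 1701042 ≡ 1269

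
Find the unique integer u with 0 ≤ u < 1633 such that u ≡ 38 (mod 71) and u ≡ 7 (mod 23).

71⁻¹ mod 23: 71×12 ≡ 1 (mod 23), so 71⁻¹ ≡ 12.
u = 38 + 71×((7 − 38)×12 mod 23) = 38 + 71×19 = 1387.

1387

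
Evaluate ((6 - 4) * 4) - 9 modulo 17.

6 - 4 = 2
2 * 4 = 8
8 - 9 = -1 ≡ 16 (mod 17)

16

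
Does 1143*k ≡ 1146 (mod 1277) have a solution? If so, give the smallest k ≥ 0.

487

gcd(1143, 1277) = 1, so a unique solution mod 1277 exists.
1143⁻¹ ≡ 162 (mod 1277).
k ≡ 162*1146 ≡ 487 (mod 1277).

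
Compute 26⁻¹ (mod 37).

10

Run the extended Euclidean algorithm:
37 = 1*26 + 11
26 = 2*11 + 4
11 = 2*4 + 3
4 = 1*3 + 1
3 = 3*1 + 0
gcd(26, 37) = 1, so the inverse exists.
Bézout: 1 = −7*37 + 10*26.
So 26⁻¹ ≡ 10 (mod 37).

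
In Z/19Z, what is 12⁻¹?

8

By the extended Euclidean algorithm:
19 = 1·12 + 7
12 = 1·7 + 5
7 = 1·5 + 2
5 = 2·2 + 1
2 = 2·1 + 0
gcd(12, 19) = 1, so the inverse exists.
Bézout: 1 = −5·19 + 8·12.
So 12⁻¹ ≡ 8 (mod 19).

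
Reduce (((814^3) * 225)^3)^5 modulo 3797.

(814)^3 ≡ 685 (mod 3797)
685 * 225 = 154125 ≡ 2245 (mod 3797)
(2245)^3 ≡ 1163 (mod 3797)
(1163)^5 ≡ 1487 (mod 3797)

1487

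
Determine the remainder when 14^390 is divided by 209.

144

Using repeated squaring:
390 in binary is 110000110, i.e. 390 = 256 + 128 + 4 + 2.
14^1 ≡ 14 (mod 209)
14^2 ≡ 14^2 = 196 (mod 209)
14^4 ≡ 196^2 = 38416 ≡ 169 (mod 209)
14^8 ≡ 169^2 = 28561 ≡ 137 (mod 209)
14^16 ≡ 137^2 = 18769 ≡ 168 (mod 209)
14^32 ≡ 168^2 = 28224 ≡ 9 (mod 209)
14^64 ≡ 9^2 = 81 (mod 209)
14^128 ≡ 81^2 = 6561 ≡ 82 (mod 209)
14^256 ≡ 82^2 = 6724 ≡ 36 (mod 209)
14^390 = 14^256 · 14^128 · 14^4 · 14^2 ≡ 36 · 82 · 169 · 196 (mod 209).
Accumulate the product:
36 · 82 = 2952 ≡ 26
26 · 169 = 4394 ≡ 5
5 · 196 = 980 ≡ 144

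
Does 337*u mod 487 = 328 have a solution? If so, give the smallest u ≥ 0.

gcd(337, 487) = 1, so a unique solution mod 487 exists.
337⁻¹ ≡ 237 (mod 487).
u ≡ 237*328 ≡ 303 (mod 487).

303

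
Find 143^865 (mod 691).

By square-and-multiply:
865 in binary is 1101100001, i.e. 865 = 512 + 256 + 64 + 32 + 1.
143^1 ≡ 143 (mod 691)
143^2 ≡ 143^2 = 20449 ≡ 410 (mod 691)
143^4 ≡ 410^2 = 168100 ≡ 187 (mod 691)
143^8 ≡ 187^2 = 34969 ≡ 419 (mod 691)
143^16 ≡ 419^2 = 175561 ≡ 47 (mod 691)
143^32 ≡ 47^2 = 2209 ≡ 136 (mod 691)
143^64 ≡ 136^2 = 18496 ≡ 530 (mod 691)
143^128 ≡ 530^2 = 280900 ≡ 354 (mod 691)
143^256 ≡ 354^2 = 125316 ≡ 245 (mod 691)
143^512 ≡ 245^2 = 60025 ≡ 599 (mod 691)
143^865 = 143^512 × 143^256 × 143^64 × 143^32 × 143^1 ≡ 599 × 245 × 530 × 136 × 143 (mod 691).
Accumulate the product:
599 × 245 = 146755 ≡ 263
263 × 530 = 139390 ≡ 499
499 × 136 = 67864 ≡ 146
146 × 143 = 20878 ≡ 148

148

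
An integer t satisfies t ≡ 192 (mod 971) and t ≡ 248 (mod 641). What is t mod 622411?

971⁻¹ mod 641: 971*270 ≡ 1 (mod 641), so 971⁻¹ ≡ 270.
t = 192 + 971*((248 − 192)*270 mod 641) = 192 + 971*377 = 366259.
Check: 366259 mod 971 = 192, 366259 mod 641 = 248. ✓

366259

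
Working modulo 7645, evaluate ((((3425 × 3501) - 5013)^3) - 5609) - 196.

2718

3425 × 3501 = 11990925 ≡ 3565 (mod 7645)
3565 - 5013 = -1448 ≡ 6197 (mod 7645)
(6197)^3 ≡ 878 (mod 7645)
878 - 5609 = -4731 ≡ 2914 (mod 7645)
2914 - 196 = 2718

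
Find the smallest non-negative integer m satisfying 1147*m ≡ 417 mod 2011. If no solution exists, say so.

1012

gcd(1147, 2011) = 1, so a unique solution mod 2011 exists.
1147⁻¹ ≡ 938 (mod 2011).
m ≡ 938*417 ≡ 1012 (mod 2011).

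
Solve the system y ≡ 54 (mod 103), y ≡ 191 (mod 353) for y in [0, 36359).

11487

103⁻¹ mod 353: 103·24 ≡ 1 (mod 353), so 103⁻¹ ≡ 24.
y = 54 + 103·((191 − 54)·24 mod 353) = 54 + 103·111 = 11487.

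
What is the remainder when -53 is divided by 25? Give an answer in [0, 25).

-53 = -3*25 + 22, so -53 ≡ 22 (mod 25).

22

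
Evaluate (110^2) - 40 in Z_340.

160

(110)^2 ≡ 200 (mod 340)
200 - 40 = 160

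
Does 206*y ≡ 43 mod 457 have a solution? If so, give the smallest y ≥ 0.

384

gcd(206, 457) = 1, so a unique solution mod 457 exists.
206⁻¹ ≡ 264 (mod 457).
y ≡ 264*43 ≡ 384 (mod 457).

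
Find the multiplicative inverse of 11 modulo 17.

17 = 1·11 + 6
11 = 1·6 + 5
6 = 1·5 + 1
5 = 5·1 + 0
gcd(11, 17) = 1, so the inverse exists.
Bézout: 1 = 2·17 − 3·11.
So 11⁻¹ ≡ −3 ≡ 14 (mod 17).

14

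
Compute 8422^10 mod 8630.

3094

Using repeated squaring:
10 in binary is 1010, i.e. 10 = 8 + 2.
8422^1 ≡ 8422 (mod 8630)
8422^2 ≡ 8422^2 = 70930084 ≡ 114 (mod 8630)
8422^4 ≡ 114^2 = 12996 ≡ 4366 (mod 8630)
8422^8 ≡ 4366^2 = 19061956 ≡ 6916 (mod 8630)
8422^10 = 8422^8 · 8422^2 ≡ 6916 · 114 (mod 8630).
6916 · 114 = 788424 ≡ 3094 (mod 8630).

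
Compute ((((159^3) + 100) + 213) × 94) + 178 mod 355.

31

(159)^3 ≡ 14 (mod 355)
14 + 100 = 114
114 + 213 = 327
327 × 94 = 30738 ≡ 208 (mod 355)
208 + 178 = 386 ≡ 31 (mod 355)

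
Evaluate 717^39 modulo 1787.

793

By square-and-multiply:
39 in binary is 100111, i.e. 39 = 32 + 4 + 2 + 1.
717^1 ≡ 717 (mod 1787)
717^2 ≡ 717^2 = 514089 ≡ 1220 (mod 1787)
717^4 ≡ 1220^2 = 1488400 ≡ 1616 (mod 1787)
717^8 ≡ 1616^2 = 2611456 ≡ 649 (mod 1787)
717^16 ≡ 649^2 = 421201 ≡ 1256 (mod 1787)
717^32 ≡ 1256^2 = 1577536 ≡ 1402 (mod 1787)
717^39 = 717^32 * 717^4 * 717^2 * 717^1 ≡ 1402 * 1616 * 1220 * 717 (mod 1787).
Accumulate the product:
1402 * 1616 = 2265632 ≡ 1503
1503 * 1220 = 1833660 ≡ 198
198 * 717 = 141966 ≡ 793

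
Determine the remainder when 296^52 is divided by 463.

296^1 ≡ 296 (mod 463)
296^2 ≡ 296^2 = 87616 ≡ 109 (mod 463)
296^4 ≡ 109^2 = 11881 ≡ 306 (mod 463)
296^8 ≡ 306^2 = 93636 ≡ 110 (mod 463)
296^16 ≡ 110^2 = 12100 ≡ 62 (mod 463)
296^32 ≡ 62^2 = 3844 ≡ 140 (mod 463)
296^52 = 296^32 * 296^16 * 296^4 ≡ 140 * 62 * 306 (mod 463).
Accumulate the product:
140 * 62 = 8680 ≡ 346
346 * 306 = 105876 ≡ 312

312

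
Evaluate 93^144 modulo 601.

Using repeated squaring:
144 in binary is 10010000, i.e. 144 = 128 + 16.
93^1 ≡ 93 (mod 601)
93^2 ≡ 93^2 = 8649 ≡ 235 (mod 601)
93^4 ≡ 235^2 = 55225 ≡ 534 (mod 601)
93^8 ≡ 534^2 = 285156 ≡ 282 (mod 601)
93^16 ≡ 282^2 = 79524 ≡ 192 (mod 601)
93^32 ≡ 192^2 = 36864 ≡ 203 (mod 601)
93^64 ≡ 203^2 = 41209 ≡ 341 (mod 601)
93^128 ≡ 341^2 = 116281 ≡ 288 (mod 601)
93^144 = 93^128 · 93^16 ≡ 288 · 192 (mod 601).
288 · 192 = 55296 ≡ 4 (mod 601).

4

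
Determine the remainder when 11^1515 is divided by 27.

8

Compute successive squares:
1515 in binary is 10111101011, i.e. 1515 = 1024 + 256 + 128 + 64 + 32 + 8 + 2 + 1.
11^1 ≡ 11 (mod 27)
11^2 ≡ 11^2 = 121 ≡ 13 (mod 27)
11^4 ≡ 13^2 = 169 ≡ 7 (mod 27)
11^8 ≡ 7^2 = 49 ≡ 22 (mod 27)
11^16 ≡ 22^2 = 484 ≡ 25 (mod 27)
11^32 ≡ 25^2 = 625 ≡ 4 (mod 27)
11^64 ≡ 4^2 = 16 (mod 27)
11^128 ≡ 16^2 = 256 ≡ 13 (mod 27)
11^256 ≡ 13^2 = 169 ≡ 7 (mod 27)
11^512 ≡ 7^2 = 49 ≡ 22 (mod 27)
11^1024 ≡ 22^2 = 484 ≡ 25 (mod 27)
11^1515 = 11^1024 · 11^256 · 11^128 · 11^64 · 11^32 · 11^8 · 11^2 · 11^1 ≡ 25 · 7 · 13 · 16 · 4 · 22 · 13 · 11 (mod 27).
Accumulate the product:
25 · 7 = 175 ≡ 13
13 · 13 = 169 ≡ 7
7 · 16 = 112 ≡ 4
4 · 4 = 16
16 · 22 = 352 ≡ 1
1 · 13 = 13
13 · 11 = 143 ≡ 8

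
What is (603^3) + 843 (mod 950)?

870

(603)^3 ≡ 27 (mod 950)
27 + 843 = 870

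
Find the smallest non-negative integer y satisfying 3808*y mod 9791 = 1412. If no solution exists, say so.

7827

gcd(3808, 9791) = 1, so a unique solution mod 9791 exists.
3808⁻¹ ≡ 2800 (mod 9791).
y ≡ 2800*1412 ≡ 7827 (mod 9791).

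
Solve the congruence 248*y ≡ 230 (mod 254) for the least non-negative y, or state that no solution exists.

gcd(248, 254) = 2, and 2 | 230, so solutions exist.
Divide through by 2: 124*y = 115 (mod 127).
124⁻¹ ≡ 42 (mod 127).
y ≡ 42*115 ≡ 4 (mod 127).
The smallest non-negative solution is y = 4.

4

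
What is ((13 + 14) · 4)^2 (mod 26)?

13 + 14 = 27 ≡ 1 (mod 26)
1 · 4 = 4
(4)^2 ≡ 16 (mod 26)

16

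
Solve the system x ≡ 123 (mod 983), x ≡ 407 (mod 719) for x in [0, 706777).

311734

983⁻¹ mod 719: 983·591 ≡ 1 (mod 719), so 983⁻¹ ≡ 591.
x = 123 + 983·((407 − 123)·591 mod 719) = 123 + 983·317 = 311734.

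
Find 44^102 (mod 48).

102 in binary is 1100110, i.e. 102 = 64 + 32 + 4 + 2.
44^1 ≡ 44 (mod 48)
44^2 ≡ 44^2 = 1936 ≡ 16 (mod 48)
44^4 ≡ 16^2 = 256 ≡ 16 (mod 48)
44^8 ≡ 16^2 = 256 ≡ 16 (mod 48)
44^16 ≡ 16^2 = 256 ≡ 16 (mod 48)
44^32 ≡ 16^2 = 256 ≡ 16 (mod 48)
44^64 ≡ 16^2 = 256 ≡ 16 (mod 48)
44^102 = 44^64 * 44^32 * 44^4 * 44^2 ≡ 16 * 16 * 16 * 16 (mod 48).
Accumulate the product:
16 * 16 = 256 ≡ 16
16 * 16 = 256 ≡ 16
16 * 16 = 256 ≡ 16

16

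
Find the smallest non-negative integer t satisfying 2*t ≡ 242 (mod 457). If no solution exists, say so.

121

gcd(2, 457) = 1, so a unique solution mod 457 exists.
2⁻¹ ≡ 229 (mod 457).
t ≡ 229*242 ≡ 121 (mod 457).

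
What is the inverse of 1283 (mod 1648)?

By the extended Euclidean algorithm:
1648 = 1·1283 + 365
1283 = 3·365 + 188
365 = 1·188 + 177
188 = 1·177 + 11
177 = 16·11 + 1
11 = 11·1 + 0
gcd(1283, 1648) = 1, so the inverse exists.
Back-substitute for 1:
1 = 1·177 − 16·11
  = −16·188 + 17·177
  = 17·365 − 33·188
  = −33·1283 + 116·365
  = 116·1648 − 149·1283
So 1283⁻¹ ≡ −149 ≡ 1499 (mod 1648).

1499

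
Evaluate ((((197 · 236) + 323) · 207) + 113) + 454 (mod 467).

197 · 236 = 46492 ≡ 259 (mod 467)
259 + 323 = 582 ≡ 115 (mod 467)
115 · 207 = 23805 ≡ 455 (mod 467)
455 + 113 = 568 ≡ 101 (mod 467)
101 + 454 = 555 ≡ 88 (mod 467)

88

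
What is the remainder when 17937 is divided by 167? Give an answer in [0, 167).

68

17937 = 107×167 + 68, so 17937 ≡ 68 (mod 167).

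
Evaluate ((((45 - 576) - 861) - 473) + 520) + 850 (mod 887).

45 - 576 = -531 ≡ 356 (mod 887)
356 - 861 = -505 ≡ 382 (mod 887)
382 - 473 = -91 ≡ 796 (mod 887)
796 + 520 = 1316 ≡ 429 (mod 887)
429 + 850 = 1279 ≡ 392 (mod 887)

392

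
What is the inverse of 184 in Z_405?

Run the extended Euclidean algorithm:
405 = 2·184 + 37
184 = 4·37 + 36
37 = 1·36 + 1
36 = 36·1 + 0
gcd(184, 405) = 1, so the inverse exists.
Bézout: 1 = 5·405 − 11·184.
So 184⁻¹ ≡ −11 ≡ 394 (mod 405).

394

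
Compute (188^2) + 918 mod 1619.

644

(188)^2 ≡ 1345 (mod 1619)
1345 + 918 = 2263 ≡ 644 (mod 1619)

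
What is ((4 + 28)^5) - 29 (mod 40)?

3

4 + 28 = 32
(32)^5 ≡ 32 (mod 40)
32 - 29 = 3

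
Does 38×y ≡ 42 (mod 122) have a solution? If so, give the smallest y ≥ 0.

30

gcd(38, 122) = 2, and 2 | 42, so solutions exist.
Divide through by 2: 19×y ≡ 21 (mod 61).
19⁻¹ ≡ 45 (mod 61).
y ≡ 45×21 ≡ 30 (mod 61).
The smallest non-negative solution is y = 30.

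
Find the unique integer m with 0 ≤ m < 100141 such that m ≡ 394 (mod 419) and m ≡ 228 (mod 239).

74557

419⁻¹ mod 239: 419*81 ≡ 1 (mod 239), so 419⁻¹ ≡ 81.
m = 394 + 419*((228 − 394)*81 mod 239) = 394 + 419*177 = 74557.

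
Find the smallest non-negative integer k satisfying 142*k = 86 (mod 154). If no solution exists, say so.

57

gcd(142, 154) = 2, and 2 | 86, so solutions exist.
Divide through by 2: 71*k ≡ 43 mod 77.
71⁻¹ ≡ 64 (mod 77).
k ≡ 64*43 ≡ 57 (mod 77).
The smallest non-negative solution is k = 57.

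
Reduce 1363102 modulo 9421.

1363102 = 144×9421 + 6478, so 1363102 ≡ 6478 (mod 9421).

6478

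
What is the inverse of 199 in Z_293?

Apply the Euclidean algorithm and back-substitute:
293 = 1·199 + 94
199 = 2·94 + 11
94 = 8·11 + 6
11 = 1·6 + 5
6 = 1·5 + 1
5 = 5·1 + 0
gcd(199, 293) = 1, so the inverse exists.
Bézout: 1 = 36·293 − 53·199.
So 199⁻¹ ≡ −53 ≡ 240 (mod 293).

240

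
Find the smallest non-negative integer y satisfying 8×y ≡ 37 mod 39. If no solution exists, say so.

29

gcd(8, 39) = 1, so a unique solution mod 39 exists.
8⁻¹ ≡ 5 (mod 39).
y ≡ 5×37 ≡ 29 (mod 39).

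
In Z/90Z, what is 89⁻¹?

89

By the extended Euclidean algorithm:
90 = 1·89 + 1
89 = 89·1 + 0
gcd(89, 90) = 1, so the inverse exists.
Back-substitute for 1:
1 = 1·90 − 1·89
So 89⁻¹ ≡ −1 ≡ 89 (mod 90).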